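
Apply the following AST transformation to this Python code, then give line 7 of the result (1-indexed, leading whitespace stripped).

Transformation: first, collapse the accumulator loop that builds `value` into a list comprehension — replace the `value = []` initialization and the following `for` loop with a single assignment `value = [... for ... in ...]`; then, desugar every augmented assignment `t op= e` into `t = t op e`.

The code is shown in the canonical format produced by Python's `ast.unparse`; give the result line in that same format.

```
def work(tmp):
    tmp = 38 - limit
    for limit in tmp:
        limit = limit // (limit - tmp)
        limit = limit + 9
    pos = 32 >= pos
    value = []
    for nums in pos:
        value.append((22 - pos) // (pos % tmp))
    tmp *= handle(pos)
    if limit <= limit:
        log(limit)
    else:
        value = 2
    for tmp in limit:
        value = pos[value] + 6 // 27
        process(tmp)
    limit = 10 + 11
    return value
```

Transformed code:
def work(tmp):
    tmp = 38 - limit
    for limit in tmp:
        limit = limit // (limit - tmp)
        limit = limit + 9
    pos = 32 >= pos
    value = [(22 - pos) // (pos % tmp) for nums in pos]
    tmp = tmp * handle(pos)
    if limit <= limit:
        log(limit)
    else:
        value = 2
    for tmp in limit:
        value = pos[value] + 6 // 27
        process(tmp)
    limit = 10 + 11
    return value

value = [(22 - pos) // (pos % tmp) for nums in pos]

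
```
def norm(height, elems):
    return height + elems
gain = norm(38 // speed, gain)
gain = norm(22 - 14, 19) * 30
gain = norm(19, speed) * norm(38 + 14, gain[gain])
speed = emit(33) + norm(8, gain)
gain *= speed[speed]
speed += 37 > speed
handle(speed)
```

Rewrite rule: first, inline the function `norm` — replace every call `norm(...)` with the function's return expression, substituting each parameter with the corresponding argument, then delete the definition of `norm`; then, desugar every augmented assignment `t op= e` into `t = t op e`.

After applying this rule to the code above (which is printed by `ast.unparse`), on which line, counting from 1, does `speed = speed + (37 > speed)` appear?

Transformed code:
gain = 38 // speed + gain
gain = (22 - 14 + 19) * 30
gain = (19 + speed) * (38 + 14 + gain[gain])
speed = emit(33) + (8 + gain)
gain = gain * speed[speed]
speed = speed + (37 > speed)
handle(speed)

6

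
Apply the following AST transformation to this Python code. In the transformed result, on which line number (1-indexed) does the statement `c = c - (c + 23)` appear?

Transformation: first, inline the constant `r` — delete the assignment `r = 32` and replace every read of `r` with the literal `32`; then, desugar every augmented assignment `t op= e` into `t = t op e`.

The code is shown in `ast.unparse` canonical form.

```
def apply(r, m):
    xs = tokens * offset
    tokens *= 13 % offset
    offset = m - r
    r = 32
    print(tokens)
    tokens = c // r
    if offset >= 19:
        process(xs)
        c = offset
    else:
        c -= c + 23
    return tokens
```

Transformed code:
def apply(r, m):
    xs = tokens * offset
    tokens = tokens * (13 % offset)
    offset = m - 32
    print(tokens)
    tokens = c // 32
    if offset >= 19:
        process(xs)
        c = offset
    else:
        c = c - (c + 23)
    return tokens

11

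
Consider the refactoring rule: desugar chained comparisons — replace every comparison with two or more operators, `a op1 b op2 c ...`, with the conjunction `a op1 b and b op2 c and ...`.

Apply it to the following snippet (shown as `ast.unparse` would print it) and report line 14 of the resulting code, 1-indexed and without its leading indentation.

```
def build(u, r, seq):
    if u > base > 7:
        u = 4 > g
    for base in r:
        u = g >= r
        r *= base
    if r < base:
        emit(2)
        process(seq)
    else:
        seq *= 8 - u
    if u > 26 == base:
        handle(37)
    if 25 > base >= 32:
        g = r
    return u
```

Transformed code:
def build(u, r, seq):
    if u > base and base > 7:
        u = 4 > g
    for base in r:
        u = g >= r
        r *= base
    if r < base:
        emit(2)
        process(seq)
    else:
        seq *= 8 - u
    if u > 26 and 26 == base:
        handle(37)
    if 25 > base and base >= 32:
        g = r
    return u

if 25 > base and base >= 32:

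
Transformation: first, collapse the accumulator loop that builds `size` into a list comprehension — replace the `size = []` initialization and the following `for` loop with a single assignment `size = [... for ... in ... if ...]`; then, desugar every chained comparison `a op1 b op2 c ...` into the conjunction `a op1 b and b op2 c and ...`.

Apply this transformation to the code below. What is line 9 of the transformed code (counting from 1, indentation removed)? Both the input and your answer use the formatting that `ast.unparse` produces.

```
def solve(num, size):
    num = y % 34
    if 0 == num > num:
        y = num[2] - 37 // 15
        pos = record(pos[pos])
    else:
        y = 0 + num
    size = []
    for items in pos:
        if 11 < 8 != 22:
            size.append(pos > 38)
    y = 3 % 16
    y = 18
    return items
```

y = 3 % 16

Transformed code:
def solve(num, size):
    num = y % 34
    if 0 == num and num > num:
        y = num[2] - 37 // 15
        pos = record(pos[pos])
    else:
        y = 0 + num
    size = [pos > 38 for items in pos if 11 < 8 and 8 != 22]
    y = 3 % 16
    y = 18
    return items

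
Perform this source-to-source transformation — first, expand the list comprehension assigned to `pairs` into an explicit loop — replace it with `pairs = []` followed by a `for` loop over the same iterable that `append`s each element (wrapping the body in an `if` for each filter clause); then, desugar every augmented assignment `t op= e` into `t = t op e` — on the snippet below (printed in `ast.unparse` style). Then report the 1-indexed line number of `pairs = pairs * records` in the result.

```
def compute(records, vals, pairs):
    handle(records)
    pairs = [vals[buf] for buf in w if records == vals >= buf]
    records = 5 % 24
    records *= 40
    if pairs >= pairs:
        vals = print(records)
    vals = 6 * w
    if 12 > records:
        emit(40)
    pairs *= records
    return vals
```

Transformed code:
def compute(records, vals, pairs):
    handle(records)
    pairs = []
    for buf in w:
        if records == vals >= buf:
            pairs.append(vals[buf])
    records = 5 % 24
    records = records * 40
    if pairs >= pairs:
        vals = print(records)
    vals = 6 * w
    if 12 > records:
        emit(40)
    pairs = pairs * records
    return vals

14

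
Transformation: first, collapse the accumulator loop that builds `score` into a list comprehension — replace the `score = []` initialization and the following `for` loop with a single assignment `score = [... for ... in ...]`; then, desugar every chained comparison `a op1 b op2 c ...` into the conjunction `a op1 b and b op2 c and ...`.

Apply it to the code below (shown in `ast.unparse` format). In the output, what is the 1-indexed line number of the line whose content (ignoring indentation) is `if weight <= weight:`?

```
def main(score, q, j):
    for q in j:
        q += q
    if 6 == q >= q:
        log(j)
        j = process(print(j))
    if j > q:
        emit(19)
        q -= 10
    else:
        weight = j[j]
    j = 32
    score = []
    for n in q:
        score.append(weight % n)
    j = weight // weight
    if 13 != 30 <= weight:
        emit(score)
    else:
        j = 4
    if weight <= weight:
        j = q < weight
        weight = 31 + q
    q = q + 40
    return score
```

19

Transformed code:
def main(score, q, j):
    for q in j:
        q += q
    if 6 == q and q >= q:
        log(j)
        j = process(print(j))
    if j > q:
        emit(19)
        q -= 10
    else:
        weight = j[j]
    j = 32
    score = [weight % n for n in q]
    j = weight // weight
    if 13 != 30 and 30 <= weight:
        emit(score)
    else:
        j = 4
    if weight <= weight:
        j = q < weight
        weight = 31 + q
    q = q + 40
    return score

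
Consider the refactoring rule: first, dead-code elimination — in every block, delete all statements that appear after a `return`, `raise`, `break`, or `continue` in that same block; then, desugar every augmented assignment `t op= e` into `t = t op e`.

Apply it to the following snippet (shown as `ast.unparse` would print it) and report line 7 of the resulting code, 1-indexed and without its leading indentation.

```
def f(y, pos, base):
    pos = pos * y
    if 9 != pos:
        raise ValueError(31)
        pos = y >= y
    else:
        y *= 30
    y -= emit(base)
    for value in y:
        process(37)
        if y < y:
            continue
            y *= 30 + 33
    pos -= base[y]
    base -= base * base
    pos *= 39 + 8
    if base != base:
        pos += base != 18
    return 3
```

Transformed code:
def f(y, pos, base):
    pos = pos * y
    if 9 != pos:
        raise ValueError(31)
    else:
        y = y * 30
    y = y - emit(base)
    for value in y:
        process(37)
        if y < y:
            continue
    pos = pos - base[y]
    base = base - base * base
    pos = pos * (39 + 8)
    if base != base:
        pos = pos + (base != 18)
    return 3

y = y - emit(base)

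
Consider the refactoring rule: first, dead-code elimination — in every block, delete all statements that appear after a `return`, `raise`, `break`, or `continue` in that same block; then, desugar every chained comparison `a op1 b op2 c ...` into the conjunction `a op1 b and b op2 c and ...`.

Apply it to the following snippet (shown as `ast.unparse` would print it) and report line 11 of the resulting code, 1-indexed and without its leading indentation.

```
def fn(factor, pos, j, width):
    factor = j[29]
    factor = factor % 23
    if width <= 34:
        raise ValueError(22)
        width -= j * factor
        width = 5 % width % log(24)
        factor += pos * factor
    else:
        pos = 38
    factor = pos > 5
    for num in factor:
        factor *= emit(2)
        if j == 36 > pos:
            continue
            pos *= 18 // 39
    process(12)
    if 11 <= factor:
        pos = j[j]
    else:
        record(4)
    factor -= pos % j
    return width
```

Transformed code:
def fn(factor, pos, j, width):
    factor = j[29]
    factor = factor % 23
    if width <= 34:
        raise ValueError(22)
    else:
        pos = 38
    factor = pos > 5
    for num in factor:
        factor *= emit(2)
        if j == 36 and 36 > pos:
            continue
    process(12)
    if 11 <= factor:
        pos = j[j]
    else:
        record(4)
    factor -= pos % j
    return width

if j == 36 and 36 > pos:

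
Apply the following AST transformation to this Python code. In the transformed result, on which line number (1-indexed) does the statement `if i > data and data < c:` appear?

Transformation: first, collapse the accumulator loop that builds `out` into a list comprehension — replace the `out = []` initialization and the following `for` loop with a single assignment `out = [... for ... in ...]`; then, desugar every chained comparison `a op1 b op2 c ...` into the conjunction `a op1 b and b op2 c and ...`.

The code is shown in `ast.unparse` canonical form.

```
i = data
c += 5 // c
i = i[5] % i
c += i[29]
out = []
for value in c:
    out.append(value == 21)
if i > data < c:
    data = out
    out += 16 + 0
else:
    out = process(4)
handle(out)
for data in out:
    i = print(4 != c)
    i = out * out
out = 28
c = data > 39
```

6

Transformed code:
i = data
c += 5 // c
i = i[5] % i
c += i[29]
out = [value == 21 for value in c]
if i > data and data < c:
    data = out
    out += 16 + 0
else:
    out = process(4)
handle(out)
for data in out:
    i = print(4 != c)
    i = out * out
out = 28
c = data > 39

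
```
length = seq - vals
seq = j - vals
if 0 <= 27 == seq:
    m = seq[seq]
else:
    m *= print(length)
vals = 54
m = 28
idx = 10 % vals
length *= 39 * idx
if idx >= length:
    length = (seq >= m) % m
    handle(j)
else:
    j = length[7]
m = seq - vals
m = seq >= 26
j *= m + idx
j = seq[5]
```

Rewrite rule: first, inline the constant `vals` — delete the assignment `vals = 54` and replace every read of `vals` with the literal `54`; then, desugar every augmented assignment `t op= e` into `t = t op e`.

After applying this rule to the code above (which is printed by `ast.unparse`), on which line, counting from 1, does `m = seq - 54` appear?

15

Transformed code:
length = seq - 54
seq = j - 54
if 0 <= 27 == seq:
    m = seq[seq]
else:
    m = m * print(length)
m = 28
idx = 10 % 54
length = length * (39 * idx)
if idx >= length:
    length = (seq >= m) % m
    handle(j)
else:
    j = length[7]
m = seq - 54
m = seq >= 26
j = j * (m + idx)
j = seq[5]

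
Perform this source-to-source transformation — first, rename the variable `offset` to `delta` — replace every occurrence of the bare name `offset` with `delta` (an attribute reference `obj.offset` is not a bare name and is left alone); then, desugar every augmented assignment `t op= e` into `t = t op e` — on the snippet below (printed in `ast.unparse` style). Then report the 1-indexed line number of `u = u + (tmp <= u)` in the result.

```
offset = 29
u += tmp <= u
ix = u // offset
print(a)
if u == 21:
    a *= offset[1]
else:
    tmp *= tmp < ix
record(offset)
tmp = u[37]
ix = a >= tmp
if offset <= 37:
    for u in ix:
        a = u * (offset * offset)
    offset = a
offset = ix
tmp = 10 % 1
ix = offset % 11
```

Transformed code:
delta = 29
u = u + (tmp <= u)
ix = u // delta
print(a)
if u == 21:
    a = a * delta[1]
else:
    tmp = tmp * (tmp < ix)
record(delta)
tmp = u[37]
ix = a >= tmp
if delta <= 37:
    for u in ix:
        a = u * (delta * delta)
    delta = a
delta = ix
tmp = 10 % 1
ix = delta % 11

2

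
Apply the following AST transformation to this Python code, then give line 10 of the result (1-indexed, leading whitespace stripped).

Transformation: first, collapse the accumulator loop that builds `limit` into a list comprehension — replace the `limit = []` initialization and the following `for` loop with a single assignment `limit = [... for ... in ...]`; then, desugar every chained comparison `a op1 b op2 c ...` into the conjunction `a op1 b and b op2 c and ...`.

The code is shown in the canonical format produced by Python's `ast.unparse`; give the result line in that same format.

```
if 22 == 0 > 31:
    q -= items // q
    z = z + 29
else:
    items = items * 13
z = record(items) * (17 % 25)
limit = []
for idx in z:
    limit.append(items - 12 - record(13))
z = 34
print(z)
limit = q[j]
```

limit = q[j]

Transformed code:
if 22 == 0 and 0 > 31:
    q -= items // q
    z = z + 29
else:
    items = items * 13
z = record(items) * (17 % 25)
limit = [items - 12 - record(13) for idx in z]
z = 34
print(z)
limit = q[j]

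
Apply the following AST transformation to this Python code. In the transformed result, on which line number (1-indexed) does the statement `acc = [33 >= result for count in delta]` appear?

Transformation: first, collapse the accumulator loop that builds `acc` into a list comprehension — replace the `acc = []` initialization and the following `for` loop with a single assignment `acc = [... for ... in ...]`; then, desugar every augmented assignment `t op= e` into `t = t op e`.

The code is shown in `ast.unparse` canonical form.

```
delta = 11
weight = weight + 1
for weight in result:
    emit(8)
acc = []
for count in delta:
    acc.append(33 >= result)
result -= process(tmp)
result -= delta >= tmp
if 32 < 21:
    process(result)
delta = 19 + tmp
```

5

Transformed code:
delta = 11
weight = weight + 1
for weight in result:
    emit(8)
acc = [33 >= result for count in delta]
result = result - process(tmp)
result = result - (delta >= tmp)
if 32 < 21:
    process(result)
delta = 19 + tmp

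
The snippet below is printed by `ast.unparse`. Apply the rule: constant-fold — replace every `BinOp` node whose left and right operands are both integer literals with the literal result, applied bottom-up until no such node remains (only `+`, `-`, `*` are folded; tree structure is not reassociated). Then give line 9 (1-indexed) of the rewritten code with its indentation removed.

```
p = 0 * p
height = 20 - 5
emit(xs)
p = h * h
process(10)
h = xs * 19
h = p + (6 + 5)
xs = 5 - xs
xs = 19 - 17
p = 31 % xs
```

Transformed code:
p = 0 * p
height = 15
emit(xs)
p = h * h
process(10)
h = xs * 19
h = p + 11
xs = 5 - xs
xs = 2
p = 31 % xs

xs = 2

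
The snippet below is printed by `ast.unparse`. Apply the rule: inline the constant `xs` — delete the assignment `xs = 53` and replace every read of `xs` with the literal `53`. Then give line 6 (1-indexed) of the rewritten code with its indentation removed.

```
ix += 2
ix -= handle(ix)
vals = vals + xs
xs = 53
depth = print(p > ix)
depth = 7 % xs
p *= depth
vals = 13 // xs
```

Transformed code:
ix += 2
ix -= handle(ix)
vals = vals + 53
depth = print(p > ix)
depth = 7 % 53
p *= depth
vals = 13 // 53

p *= depth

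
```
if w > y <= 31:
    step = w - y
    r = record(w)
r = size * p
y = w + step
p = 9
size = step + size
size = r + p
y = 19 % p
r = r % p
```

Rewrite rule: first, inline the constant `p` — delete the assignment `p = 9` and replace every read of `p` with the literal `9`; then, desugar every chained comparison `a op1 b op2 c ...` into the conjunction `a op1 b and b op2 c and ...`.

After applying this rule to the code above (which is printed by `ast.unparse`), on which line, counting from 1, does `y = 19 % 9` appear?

Transformed code:
if w > y and y <= 31:
    step = w - y
    r = record(w)
r = size * 9
y = w + step
size = step + size
size = r + 9
y = 19 % 9
r = r % 9

8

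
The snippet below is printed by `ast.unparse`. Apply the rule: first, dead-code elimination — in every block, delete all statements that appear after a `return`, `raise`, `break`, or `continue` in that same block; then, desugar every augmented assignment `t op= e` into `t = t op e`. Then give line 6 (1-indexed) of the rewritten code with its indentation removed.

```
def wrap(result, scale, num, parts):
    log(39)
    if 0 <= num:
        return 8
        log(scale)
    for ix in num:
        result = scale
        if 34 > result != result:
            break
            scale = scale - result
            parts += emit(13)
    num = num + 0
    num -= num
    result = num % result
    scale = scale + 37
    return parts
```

result = scale

Transformed code:
def wrap(result, scale, num, parts):
    log(39)
    if 0 <= num:
        return 8
    for ix in num:
        result = scale
        if 34 > result != result:
            break
    num = num + 0
    num = num - num
    result = num % result
    scale = scale + 37
    return parts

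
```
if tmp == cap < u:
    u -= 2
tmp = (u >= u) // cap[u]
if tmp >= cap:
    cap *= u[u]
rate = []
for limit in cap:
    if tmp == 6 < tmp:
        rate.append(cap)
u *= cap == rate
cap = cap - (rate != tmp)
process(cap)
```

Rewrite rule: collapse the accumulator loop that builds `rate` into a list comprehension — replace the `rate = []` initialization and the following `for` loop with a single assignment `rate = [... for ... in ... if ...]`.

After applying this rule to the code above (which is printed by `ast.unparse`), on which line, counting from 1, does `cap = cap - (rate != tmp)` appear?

Transformed code:
if tmp == cap < u:
    u -= 2
tmp = (u >= u) // cap[u]
if tmp >= cap:
    cap *= u[u]
rate = [cap for limit in cap if tmp == 6 < tmp]
u *= cap == rate
cap = cap - (rate != tmp)
process(cap)

8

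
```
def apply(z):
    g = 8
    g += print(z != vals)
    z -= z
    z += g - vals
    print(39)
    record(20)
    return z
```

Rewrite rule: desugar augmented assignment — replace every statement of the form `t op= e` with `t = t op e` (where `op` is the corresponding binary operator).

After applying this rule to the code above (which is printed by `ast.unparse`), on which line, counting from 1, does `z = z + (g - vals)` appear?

5

Transformed code:
def apply(z):
    g = 8
    g = g + print(z != vals)
    z = z - z
    z = z + (g - vals)
    print(39)
    record(20)
    return z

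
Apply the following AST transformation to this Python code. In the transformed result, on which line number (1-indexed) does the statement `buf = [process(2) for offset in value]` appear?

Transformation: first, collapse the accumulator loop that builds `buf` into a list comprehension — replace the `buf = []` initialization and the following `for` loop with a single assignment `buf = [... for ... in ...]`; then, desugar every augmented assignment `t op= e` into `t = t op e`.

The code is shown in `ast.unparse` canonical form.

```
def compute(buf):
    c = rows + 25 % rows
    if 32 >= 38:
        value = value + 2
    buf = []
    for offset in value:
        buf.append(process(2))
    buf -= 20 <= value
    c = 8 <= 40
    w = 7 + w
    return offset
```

5

Transformed code:
def compute(buf):
    c = rows + 25 % rows
    if 32 >= 38:
        value = value + 2
    buf = [process(2) for offset in value]
    buf = buf - (20 <= value)
    c = 8 <= 40
    w = 7 + w
    return offset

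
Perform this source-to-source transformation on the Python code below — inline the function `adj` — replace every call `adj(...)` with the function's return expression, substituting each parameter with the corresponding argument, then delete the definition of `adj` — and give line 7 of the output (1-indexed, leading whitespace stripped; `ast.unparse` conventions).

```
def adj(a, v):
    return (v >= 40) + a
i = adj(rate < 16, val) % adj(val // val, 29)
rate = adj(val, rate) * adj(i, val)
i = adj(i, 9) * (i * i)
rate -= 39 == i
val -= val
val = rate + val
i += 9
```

Transformed code:
i = ((val >= 40) + (rate < 16)) % ((29 >= 40) + val // val)
rate = ((rate >= 40) + val) * ((val >= 40) + i)
i = ((9 >= 40) + i) * (i * i)
rate -= 39 == i
val -= val
val = rate + val
i += 9

i += 9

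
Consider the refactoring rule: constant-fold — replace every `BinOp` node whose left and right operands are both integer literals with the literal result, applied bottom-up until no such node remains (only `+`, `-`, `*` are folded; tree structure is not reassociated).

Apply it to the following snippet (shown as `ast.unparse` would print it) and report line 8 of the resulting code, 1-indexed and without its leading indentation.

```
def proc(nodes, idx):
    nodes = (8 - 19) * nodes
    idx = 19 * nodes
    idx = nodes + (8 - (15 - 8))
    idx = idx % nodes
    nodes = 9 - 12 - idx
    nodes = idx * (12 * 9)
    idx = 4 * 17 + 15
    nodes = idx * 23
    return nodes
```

Transformed code:
def proc(nodes, idx):
    nodes = -11 * nodes
    idx = 19 * nodes
    idx = nodes + 1
    idx = idx % nodes
    nodes = -3 - idx
    nodes = idx * 108
    idx = 83
    nodes = idx * 23
    return nodes

idx = 83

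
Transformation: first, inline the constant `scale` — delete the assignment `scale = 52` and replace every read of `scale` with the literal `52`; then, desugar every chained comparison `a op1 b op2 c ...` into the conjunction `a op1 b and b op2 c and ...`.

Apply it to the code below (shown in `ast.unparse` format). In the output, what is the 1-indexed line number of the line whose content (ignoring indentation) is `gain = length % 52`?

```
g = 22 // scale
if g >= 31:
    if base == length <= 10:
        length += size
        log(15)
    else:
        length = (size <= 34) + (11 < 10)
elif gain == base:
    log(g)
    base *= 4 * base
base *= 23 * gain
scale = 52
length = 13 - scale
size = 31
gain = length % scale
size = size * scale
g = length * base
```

Transformed code:
g = 22 // 52
if g >= 31:
    if base == length and length <= 10:
        length += size
        log(15)
    else:
        length = (size <= 34) + (11 < 10)
elif gain == base:
    log(g)
    base *= 4 * base
base *= 23 * gain
length = 13 - 52
size = 31
gain = length % 52
size = size * 52
g = length * base

14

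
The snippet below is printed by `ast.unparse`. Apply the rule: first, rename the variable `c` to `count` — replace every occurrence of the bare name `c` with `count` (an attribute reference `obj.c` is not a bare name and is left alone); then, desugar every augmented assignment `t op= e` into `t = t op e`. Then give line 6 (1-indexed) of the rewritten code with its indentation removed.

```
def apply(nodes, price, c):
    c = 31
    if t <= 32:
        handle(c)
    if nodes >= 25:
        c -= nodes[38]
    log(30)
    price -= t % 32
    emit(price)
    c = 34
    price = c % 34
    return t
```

count = count - nodes[38]

Transformed code:
def apply(nodes, price, count):
    count = 31
    if t <= 32:
        handle(count)
    if nodes >= 25:
        count = count - nodes[38]
    log(30)
    price = price - t % 32
    emit(price)
    count = 34
    price = count % 34
    return t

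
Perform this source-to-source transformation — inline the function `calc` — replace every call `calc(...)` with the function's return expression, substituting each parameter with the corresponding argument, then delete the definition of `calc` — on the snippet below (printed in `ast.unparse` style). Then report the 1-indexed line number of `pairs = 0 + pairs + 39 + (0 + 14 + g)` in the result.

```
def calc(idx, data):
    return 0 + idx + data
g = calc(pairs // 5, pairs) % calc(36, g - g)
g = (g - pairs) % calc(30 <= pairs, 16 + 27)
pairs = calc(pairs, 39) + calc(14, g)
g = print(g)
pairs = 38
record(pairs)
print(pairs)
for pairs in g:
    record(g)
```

Transformed code:
g = (0 + pairs // 5 + pairs) % (0 + 36 + (g - g))
g = (g - pairs) % (0 + (30 <= pairs) + (16 + 27))
pairs = 0 + pairs + 39 + (0 + 14 + g)
g = print(g)
pairs = 38
record(pairs)
print(pairs)
for pairs in g:
    record(g)

3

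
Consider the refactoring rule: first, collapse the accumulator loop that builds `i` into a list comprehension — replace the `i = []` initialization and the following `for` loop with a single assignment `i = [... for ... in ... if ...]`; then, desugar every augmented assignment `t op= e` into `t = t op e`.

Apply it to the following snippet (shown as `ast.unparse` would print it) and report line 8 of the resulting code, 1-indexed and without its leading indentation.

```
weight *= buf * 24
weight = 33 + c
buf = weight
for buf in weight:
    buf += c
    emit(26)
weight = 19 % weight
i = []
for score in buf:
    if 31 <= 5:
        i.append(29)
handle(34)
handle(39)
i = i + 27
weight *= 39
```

Transformed code:
weight = weight * (buf * 24)
weight = 33 + c
buf = weight
for buf in weight:
    buf = buf + c
    emit(26)
weight = 19 % weight
i = [29 for score in buf if 31 <= 5]
handle(34)
handle(39)
i = i + 27
weight = weight * 39

i = [29 for score in buf if 31 <= 5]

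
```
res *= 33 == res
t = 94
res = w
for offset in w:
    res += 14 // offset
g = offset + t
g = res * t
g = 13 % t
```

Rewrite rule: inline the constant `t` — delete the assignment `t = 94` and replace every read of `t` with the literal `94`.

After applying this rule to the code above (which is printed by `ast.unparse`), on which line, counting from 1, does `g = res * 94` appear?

Transformed code:
res *= 33 == res
res = w
for offset in w:
    res += 14 // offset
g = offset + 94
g = res * 94
g = 13 % 94

6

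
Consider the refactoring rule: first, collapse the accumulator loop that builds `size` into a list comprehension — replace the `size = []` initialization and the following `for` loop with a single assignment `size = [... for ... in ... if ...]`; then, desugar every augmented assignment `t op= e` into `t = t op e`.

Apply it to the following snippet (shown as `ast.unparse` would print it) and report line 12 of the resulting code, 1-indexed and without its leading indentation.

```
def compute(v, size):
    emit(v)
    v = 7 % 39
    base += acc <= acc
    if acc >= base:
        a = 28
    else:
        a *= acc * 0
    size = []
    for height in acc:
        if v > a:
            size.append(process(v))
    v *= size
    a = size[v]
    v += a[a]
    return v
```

Transformed code:
def compute(v, size):
    emit(v)
    v = 7 % 39
    base = base + (acc <= acc)
    if acc >= base:
        a = 28
    else:
        a = a * (acc * 0)
    size = [process(v) for height in acc if v > a]
    v = v * size
    a = size[v]
    v = v + a[a]
    return v

v = v + a[a]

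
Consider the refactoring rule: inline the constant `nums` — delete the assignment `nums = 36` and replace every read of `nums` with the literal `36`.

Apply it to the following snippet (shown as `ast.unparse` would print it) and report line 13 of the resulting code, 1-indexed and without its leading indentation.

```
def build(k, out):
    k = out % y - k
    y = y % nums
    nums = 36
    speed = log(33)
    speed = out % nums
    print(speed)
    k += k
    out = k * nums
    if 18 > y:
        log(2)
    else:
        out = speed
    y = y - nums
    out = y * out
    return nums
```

Transformed code:
def build(k, out):
    k = out % y - k
    y = y % 36
    speed = log(33)
    speed = out % 36
    print(speed)
    k += k
    out = k * 36
    if 18 > y:
        log(2)
    else:
        out = speed
    y = y - 36
    out = y * out
    return 36

y = y - 36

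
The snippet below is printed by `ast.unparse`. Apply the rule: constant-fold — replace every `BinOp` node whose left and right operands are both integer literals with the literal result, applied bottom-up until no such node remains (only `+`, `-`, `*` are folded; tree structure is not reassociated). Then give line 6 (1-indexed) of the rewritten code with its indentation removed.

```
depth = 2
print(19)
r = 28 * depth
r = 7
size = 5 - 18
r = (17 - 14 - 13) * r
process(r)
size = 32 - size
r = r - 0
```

r = -10 * r

Transformed code:
depth = 2
print(19)
r = 28 * depth
r = 7
size = -13
r = -10 * r
process(r)
size = 32 - size
r = r - 0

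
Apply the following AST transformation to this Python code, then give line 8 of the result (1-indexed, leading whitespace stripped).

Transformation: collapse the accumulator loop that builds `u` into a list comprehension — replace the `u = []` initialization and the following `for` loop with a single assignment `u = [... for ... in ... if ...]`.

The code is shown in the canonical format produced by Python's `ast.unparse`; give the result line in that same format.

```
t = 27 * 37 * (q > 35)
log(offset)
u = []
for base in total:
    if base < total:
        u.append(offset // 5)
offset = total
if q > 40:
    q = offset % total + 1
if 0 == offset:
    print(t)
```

Transformed code:
t = 27 * 37 * (q > 35)
log(offset)
u = [offset // 5 for base in total if base < total]
offset = total
if q > 40:
    q = offset % total + 1
if 0 == offset:
    print(t)

print(t)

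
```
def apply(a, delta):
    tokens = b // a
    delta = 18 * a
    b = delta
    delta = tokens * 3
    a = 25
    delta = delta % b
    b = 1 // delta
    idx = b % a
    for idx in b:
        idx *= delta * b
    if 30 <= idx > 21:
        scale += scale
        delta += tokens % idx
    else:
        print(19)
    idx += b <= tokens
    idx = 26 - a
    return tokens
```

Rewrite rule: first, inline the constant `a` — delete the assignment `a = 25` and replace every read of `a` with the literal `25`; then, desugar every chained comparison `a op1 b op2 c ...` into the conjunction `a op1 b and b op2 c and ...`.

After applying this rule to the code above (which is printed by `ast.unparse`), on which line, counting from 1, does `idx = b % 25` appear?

Transformed code:
def apply(a, delta):
    tokens = b // 25
    delta = 18 * 25
    b = delta
    delta = tokens * 3
    delta = delta % b
    b = 1 // delta
    idx = b % 25
    for idx in b:
        idx *= delta * b
    if 30 <= idx and idx > 21:
        scale += scale
        delta += tokens % idx
    else:
        print(19)
    idx += b <= tokens
    idx = 26 - 25
    return tokens

8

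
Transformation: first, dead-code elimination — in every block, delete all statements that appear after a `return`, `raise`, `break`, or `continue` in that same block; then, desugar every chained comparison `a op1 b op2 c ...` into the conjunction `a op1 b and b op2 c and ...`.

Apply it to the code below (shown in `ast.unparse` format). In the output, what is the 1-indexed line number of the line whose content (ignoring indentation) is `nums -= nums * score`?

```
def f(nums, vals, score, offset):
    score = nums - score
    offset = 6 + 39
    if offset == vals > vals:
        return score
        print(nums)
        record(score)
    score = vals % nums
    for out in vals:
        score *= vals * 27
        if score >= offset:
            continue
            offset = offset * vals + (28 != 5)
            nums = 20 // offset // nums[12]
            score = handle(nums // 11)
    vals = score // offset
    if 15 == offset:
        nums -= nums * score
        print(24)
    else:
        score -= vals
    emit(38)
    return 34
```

13

Transformed code:
def f(nums, vals, score, offset):
    score = nums - score
    offset = 6 + 39
    if offset == vals and vals > vals:
        return score
    score = vals % nums
    for out in vals:
        score *= vals * 27
        if score >= offset:
            continue
    vals = score // offset
    if 15 == offset:
        nums -= nums * score
        print(24)
    else:
        score -= vals
    emit(38)
    return 34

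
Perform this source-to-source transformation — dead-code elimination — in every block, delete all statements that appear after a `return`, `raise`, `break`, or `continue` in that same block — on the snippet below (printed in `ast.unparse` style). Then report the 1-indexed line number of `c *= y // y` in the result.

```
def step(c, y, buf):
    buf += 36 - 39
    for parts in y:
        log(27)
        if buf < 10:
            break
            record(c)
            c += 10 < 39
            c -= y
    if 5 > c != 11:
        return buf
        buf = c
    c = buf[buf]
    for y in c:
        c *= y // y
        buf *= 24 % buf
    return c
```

11

Transformed code:
def step(c, y, buf):
    buf += 36 - 39
    for parts in y:
        log(27)
        if buf < 10:
            break
    if 5 > c != 11:
        return buf
    c = buf[buf]
    for y in c:
        c *= y // y
        buf *= 24 % buf
    return c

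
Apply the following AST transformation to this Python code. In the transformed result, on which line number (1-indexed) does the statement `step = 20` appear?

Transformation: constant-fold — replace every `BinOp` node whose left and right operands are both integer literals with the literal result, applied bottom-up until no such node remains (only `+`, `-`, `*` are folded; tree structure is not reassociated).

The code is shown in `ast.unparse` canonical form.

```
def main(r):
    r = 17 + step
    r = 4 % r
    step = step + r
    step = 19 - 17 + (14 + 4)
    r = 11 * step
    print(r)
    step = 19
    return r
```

5

Transformed code:
def main(r):
    r = 17 + step
    r = 4 % r
    step = step + r
    step = 20
    r = 11 * step
    print(r)
    step = 19
    return r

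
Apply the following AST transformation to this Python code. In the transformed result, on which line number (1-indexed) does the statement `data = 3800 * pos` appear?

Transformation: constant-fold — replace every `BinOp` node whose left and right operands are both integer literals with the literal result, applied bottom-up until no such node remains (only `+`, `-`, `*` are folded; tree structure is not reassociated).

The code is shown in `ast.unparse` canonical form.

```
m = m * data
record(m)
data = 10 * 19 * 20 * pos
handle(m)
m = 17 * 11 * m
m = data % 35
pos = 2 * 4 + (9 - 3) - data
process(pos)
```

3

Transformed code:
m = m * data
record(m)
data = 3800 * pos
handle(m)
m = 187 * m
m = data % 35
pos = 14 - data
process(pos)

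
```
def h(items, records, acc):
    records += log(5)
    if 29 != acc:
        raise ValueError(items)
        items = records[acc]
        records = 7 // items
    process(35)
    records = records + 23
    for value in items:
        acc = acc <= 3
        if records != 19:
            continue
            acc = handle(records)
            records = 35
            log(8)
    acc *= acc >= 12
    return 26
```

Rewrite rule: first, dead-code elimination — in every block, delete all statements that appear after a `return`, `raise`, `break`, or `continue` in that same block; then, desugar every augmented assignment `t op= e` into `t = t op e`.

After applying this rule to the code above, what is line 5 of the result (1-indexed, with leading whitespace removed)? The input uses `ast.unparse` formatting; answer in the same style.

process(35)

Transformed code:
def h(items, records, acc):
    records = records + log(5)
    if 29 != acc:
        raise ValueError(items)
    process(35)
    records = records + 23
    for value in items:
        acc = acc <= 3
        if records != 19:
            continue
    acc = acc * (acc >= 12)
    return 26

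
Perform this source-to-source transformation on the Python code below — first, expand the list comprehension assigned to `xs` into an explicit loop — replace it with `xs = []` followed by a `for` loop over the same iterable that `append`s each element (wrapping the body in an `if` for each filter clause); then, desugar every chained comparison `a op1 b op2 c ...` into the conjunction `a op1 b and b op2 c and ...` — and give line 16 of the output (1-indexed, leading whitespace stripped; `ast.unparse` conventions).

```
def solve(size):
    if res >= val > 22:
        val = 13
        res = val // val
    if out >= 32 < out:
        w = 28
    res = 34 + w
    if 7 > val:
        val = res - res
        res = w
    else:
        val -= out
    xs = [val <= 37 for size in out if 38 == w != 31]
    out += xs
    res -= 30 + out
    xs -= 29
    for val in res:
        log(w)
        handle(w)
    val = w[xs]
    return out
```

Transformed code:
def solve(size):
    if res >= val and val > 22:
        val = 13
        res = val // val
    if out >= 32 and 32 < out:
        w = 28
    res = 34 + w
    if 7 > val:
        val = res - res
        res = w
    else:
        val -= out
    xs = []
    for size in out:
        if 38 == w and w != 31:
            xs.append(val <= 37)
    out += xs
    res -= 30 + out
    xs -= 29
    for val in res:
        log(w)
        handle(w)
    val = w[xs]
    return out

xs.append(val <= 37)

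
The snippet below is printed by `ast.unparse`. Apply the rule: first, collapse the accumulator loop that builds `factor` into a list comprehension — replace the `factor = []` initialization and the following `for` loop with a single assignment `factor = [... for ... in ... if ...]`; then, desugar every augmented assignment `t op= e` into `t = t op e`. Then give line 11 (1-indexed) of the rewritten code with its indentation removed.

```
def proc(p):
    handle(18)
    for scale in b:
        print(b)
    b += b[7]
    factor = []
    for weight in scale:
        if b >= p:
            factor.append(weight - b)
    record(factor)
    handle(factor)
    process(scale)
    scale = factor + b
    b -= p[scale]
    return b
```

Transformed code:
def proc(p):
    handle(18)
    for scale in b:
        print(b)
    b = b + b[7]
    factor = [weight - b for weight in scale if b >= p]
    record(factor)
    handle(factor)
    process(scale)
    scale = factor + b
    b = b - p[scale]
    return b

b = b - p[scale]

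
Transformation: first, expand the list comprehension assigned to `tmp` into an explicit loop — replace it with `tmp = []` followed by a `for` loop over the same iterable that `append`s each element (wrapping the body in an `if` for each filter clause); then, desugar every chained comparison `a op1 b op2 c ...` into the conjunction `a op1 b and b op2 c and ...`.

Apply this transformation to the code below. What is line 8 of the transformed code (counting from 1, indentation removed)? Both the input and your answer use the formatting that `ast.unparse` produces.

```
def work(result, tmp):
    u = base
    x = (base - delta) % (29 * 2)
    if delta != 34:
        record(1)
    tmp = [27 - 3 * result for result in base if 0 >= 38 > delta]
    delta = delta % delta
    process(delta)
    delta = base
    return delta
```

Transformed code:
def work(result, tmp):
    u = base
    x = (base - delta) % (29 * 2)
    if delta != 34:
        record(1)
    tmp = []
    for result in base:
        if 0 >= 38 and 38 > delta:
            tmp.append(27 - 3 * result)
    delta = delta % delta
    process(delta)
    delta = base
    return delta

if 0 >= 38 and 38 > delta: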